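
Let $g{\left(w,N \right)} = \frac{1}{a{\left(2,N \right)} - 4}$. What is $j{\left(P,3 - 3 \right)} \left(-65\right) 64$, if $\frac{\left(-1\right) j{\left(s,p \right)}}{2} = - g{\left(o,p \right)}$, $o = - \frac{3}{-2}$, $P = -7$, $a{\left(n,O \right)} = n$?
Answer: $4160$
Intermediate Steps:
$o = \frac{3}{2}$ ($o = \left(-3\right) \left(- \frac{1}{2}\right) = \frac{3}{2} \approx 1.5$)
$g{\left(w,N \right)} = - \frac{1}{2}$ ($g{\left(w,N \right)} = \frac{1}{2 - 4} = \frac{1}{-2} = - \frac{1}{2}$)
$j{\left(s,p \right)} = -1$ ($j{\left(s,p \right)} = - 2 \left(\left(-1\right) \left(- \frac{1}{2}\right)\right) = \left(-2\right) \frac{1}{2} = -1$)
$j{\left(P,3 - 3 \right)} \left(-65\right) 64 = \left(-1\right) \left(-65\right) 64 = 65 \cdot 64 = 4160$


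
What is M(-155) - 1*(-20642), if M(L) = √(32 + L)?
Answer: 20642 + I*√123 ≈ 20642.0 + 11.091*I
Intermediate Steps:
M(-155) - 1*(-20642) = √(32 - 155) - 1*(-20642) = √(-123) + 20642 = I*√123 + 20642 = 20642 + I*√123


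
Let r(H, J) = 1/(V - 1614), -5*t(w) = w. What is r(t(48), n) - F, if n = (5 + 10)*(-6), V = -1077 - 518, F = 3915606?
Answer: -12565179655/3209 ≈ -3.9156e+6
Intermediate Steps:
t(w) = -w/5
V = -1595
n = -90 (n = 15*(-6) = -90)
r(H, J) = -1/3209 (r(H, J) = 1/(-1595 - 1614) = 1/(-3209) = -1/3209)
r(t(48), n) - F = -1/3209 - 1*3915606 = -1/3209 - 3915606 = -12565179655/3209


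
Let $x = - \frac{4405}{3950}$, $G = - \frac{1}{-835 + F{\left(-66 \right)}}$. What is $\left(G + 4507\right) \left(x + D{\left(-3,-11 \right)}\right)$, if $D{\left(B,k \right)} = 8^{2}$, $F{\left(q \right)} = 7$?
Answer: $\frac{185391943163}{654120} \approx 2.8342 \cdot 10^{5}$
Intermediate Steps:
$D{\left(B,k \right)} = 64$
$G = \frac{1}{828}$ ($G = - \frac{1}{-835 + 7} = - \frac{1}{-828} = \left(-1\right) \left(- \frac{1}{828}\right) = \frac{1}{828} \approx 0.0012077$)
$x = - \frac{881}{790}$ ($x = \left(-4405\right) \frac{1}{3950} = - \frac{881}{790} \approx -1.1152$)
$\left(G + 4507\right) \left(x + D{\left(-3,-11 \right)}\right) = \left(\frac{1}{828} + 4507\right) \left(- \frac{881}{790} + 64\right) = \frac{3731797}{828} \cdot \frac{49679}{790} = \frac{185391943163}{654120}$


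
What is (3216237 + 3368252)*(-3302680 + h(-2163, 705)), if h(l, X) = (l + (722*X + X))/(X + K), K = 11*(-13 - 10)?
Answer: -2456514502108528/113 ≈ -2.1739e+13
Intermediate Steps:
K = -253 (K = 11*(-23) = -253)
h(l, X) = (l + 723*X)/(-253 + X) (h(l, X) = (l + (722*X + X))/(X - 253) = (l + 723*X)/(-253 + X))
(3216237 + 3368252)*(-3302680 + h(-2163, 705)) = (3216237 + 3368252)*(-3302680 + (-2163 + 723*705)/(-253 + 705)) = 6584489*(-3302680 + (-2163 + 509715)/452) = 6584489*(-3302680 + (1/452)*507552) = 6584489*(-3302680 + 126888/113) = 6584489*(-373075952/113) = -2456514502108528/113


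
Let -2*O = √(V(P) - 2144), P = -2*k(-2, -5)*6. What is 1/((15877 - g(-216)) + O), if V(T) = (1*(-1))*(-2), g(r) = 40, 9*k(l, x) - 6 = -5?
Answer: 10558/167207403 + I*√238/167207403 ≈ 6.3143e-5 + 9.2264e-8*I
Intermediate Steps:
k(l, x) = ⅑ (k(l, x) = ⅔ + (⅑)*(-5) = ⅔ - 5/9 = ⅑)
P = -4/3 (P = -2*⅑*6 = -2/9*6 = -4/3 ≈ -1.3333)
V(T) = 2 (V(T) = -1*(-2) = 2)
O = -3*I*√238/2 (O = -√(2 - 2144)/2 = -3*I*√238/2 ≈ -23.141*I)
1/((15877 - g(-216)) + O) = 1/((15877 - 1*40) - 3*I*√238/2) = 1/((15877 - 40) - 3*I*√238/2) = 1/(15837 - 3*I*√238/2)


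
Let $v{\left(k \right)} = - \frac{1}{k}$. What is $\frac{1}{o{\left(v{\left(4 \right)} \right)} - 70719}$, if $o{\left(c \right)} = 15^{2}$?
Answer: $- \frac{1}{70494} \approx -1.4186 \cdot 10^{-5}$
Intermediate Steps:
$o{\left(c \right)} = 225$
$\frac{1}{o{\left(v{\left(4 \right)} \right)} - 70719} = \frac{1}{225 - 70719} = \frac{1}{-70494} = - \frac{1}{70494}$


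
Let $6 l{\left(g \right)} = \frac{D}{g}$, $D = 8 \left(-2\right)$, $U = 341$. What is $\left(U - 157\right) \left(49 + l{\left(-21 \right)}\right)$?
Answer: $\frac{569480}{63} \approx 9039.4$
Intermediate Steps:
$D = -16$
$l{\left(g \right)} = - \frac{8}{3 g}$ ($l{\left(g \right)} = \frac{\left(-16\right) \frac{1}{g}}{6} = - \frac{8}{3 g}$)
$\left(U - 157\right) \left(49 + l{\left(-21 \right)}\right) = \left(341 - 157\right) \left(49 - \frac{8}{3 \left(-21\right)}\right) = 184 \left(49 - - \frac{8}{63}\right) = 184 \left(49 + \frac{8}{63}\right) = 184 \cdot \frac{3095}{63} = \frac{569480}{63}$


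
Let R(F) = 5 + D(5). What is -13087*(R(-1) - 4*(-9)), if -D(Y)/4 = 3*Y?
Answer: 248653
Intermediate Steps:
D(Y) = -12*Y
R(F) = -55 (R(F) = 5 - 12*5 = 5 - 60 = -55)
-13087*(R(-1) - 4*(-9)) = -13087*(-55 - 4*(-9)) = -13087*(-55 + 36) = -13087*(-19) = 248653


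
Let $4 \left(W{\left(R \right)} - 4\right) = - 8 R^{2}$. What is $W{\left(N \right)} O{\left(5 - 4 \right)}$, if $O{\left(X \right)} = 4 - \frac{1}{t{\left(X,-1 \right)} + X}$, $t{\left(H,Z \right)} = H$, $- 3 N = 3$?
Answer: $7$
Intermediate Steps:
$N = -1$ ($N = \left(- \frac{1}{3}\right) 3 = -1$)
$W{\left(R \right)} = 4 - 2 R^{2}$ ($W{\left(R \right)} = 4 + \frac{\left(-8\right) R^{2}}{4} = 4 - 2 R^{2}$)
$O{\left(X \right)} = 4 - \frac{1}{2 X}$ ($O{\left(X \right)} = 4 - \frac{1}{X + X} = 4 - \frac{1}{2 X}$)
$W{\left(N \right)} O{\left(5 - 4 \right)} = \left(4 - 2 \left(-1\right)^{2}\right) \left(4 - \frac{1}{2 \left(5 - 4\right)}\right) = \left(4 - 2\right) \left(4 - \frac{1}{2 \left(5 - 4\right)}\right) = \left(4 - 2\right) \left(4 - \frac{1}{2 \cdot 1}\right) = 2 \left(4 - \frac{1}{2}\right) = 2 \cdot \frac{7}{2} = 7$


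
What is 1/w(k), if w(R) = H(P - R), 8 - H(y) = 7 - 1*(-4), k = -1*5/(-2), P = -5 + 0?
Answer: -⅓ ≈ -0.33333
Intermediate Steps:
P = -5
k = 5/2 (k = -5*(-½) = 5/2 ≈ 2.5000)
H(y) = -3 (H(y) = 8 - (7 - 1*(-4)) = 8 - (7 + 4) = 8 - 1*11 = 8 - 11 = -3)
w(R) = -3
1/w(k) = 1/(-3) = -⅓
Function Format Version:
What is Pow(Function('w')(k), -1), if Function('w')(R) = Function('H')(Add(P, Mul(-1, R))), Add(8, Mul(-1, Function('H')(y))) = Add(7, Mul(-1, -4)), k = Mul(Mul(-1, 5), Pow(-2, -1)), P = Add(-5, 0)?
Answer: Rational(-1, 3) ≈ -0.33333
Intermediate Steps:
P = -5
k = Rational(5, 2) (k = Mul(-5, Rational(-1, 2)) = Rational(5, 2) ≈ 2.5000)
Function('H')(y) = -3 (Function('H')(y) = Add(8, Mul(-1, Add(7, Mul(-1, -4)))) = Add(8, Mul(-1, Add(7, 4))) = Add(8, Mul(-1, 11)) = Add(8, -11) = -3)
Function('w')(R) = -3
Pow(Function('w')(k), -1) = Pow(-3, -1) = Rational(-1, 3)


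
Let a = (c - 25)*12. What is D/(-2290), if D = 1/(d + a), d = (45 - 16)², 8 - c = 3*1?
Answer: -1/1376290 ≈ -7.2659e-7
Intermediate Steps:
c = 5 (c = 8 - 3 = 5)
a = -240 (a = (5 - 25)*12 = -20*12 = -240)
d = 841 (d = 29² = 841)
D = 1/601 (D = 1/(841 - 240) = 1/601 ≈ 0.0016639)
D/(-2290) = (1/601)/(-2290) = (1/601)*(-1/2290) = -1/1376290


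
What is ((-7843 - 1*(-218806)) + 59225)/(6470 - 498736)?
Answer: -135094/246133 ≈ -0.54887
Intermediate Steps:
((-7843 - 1*(-218806)) + 59225)/(6470 - 498736) = ((-7843 + 218806) + 59225)/(-492266) = (210963 + 59225)*(-1/492266) = 270188*(-1/492266) = -135094/246133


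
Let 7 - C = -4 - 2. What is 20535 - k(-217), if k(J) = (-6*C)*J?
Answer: 3609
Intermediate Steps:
C = 13 (C = 7 - (-4 - 2) = 7 - 1*(-6) = 7 + 6 = 13)
k(J) = -78*J (k(J) = (-6*13)*J = -78*J)
20535 - k(-217) = 20535 - (-78)*(-217) = 20535 - 1*16926 = 20535 - 16926 = 3609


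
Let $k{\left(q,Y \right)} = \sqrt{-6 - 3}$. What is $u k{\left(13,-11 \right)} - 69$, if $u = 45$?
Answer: $-69 + 135 i \approx -69.0 + 135.0 i$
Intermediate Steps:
$k{\left(q,Y \right)} = 3 i$ ($k{\left(q,Y \right)} = \sqrt{-9} = 3 i$)
$u k{\left(13,-11 \right)} - 69 = 45 \cdot 3 i - 69 = 135 i - 69 = -69 + 135 i$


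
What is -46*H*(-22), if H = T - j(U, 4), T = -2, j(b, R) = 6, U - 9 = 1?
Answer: -8096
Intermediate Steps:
U = 10 (U = 9 + 1 = 10)
H = -8 (H = -2 - 1*6 = -2 - 6 = -8)
-46*H*(-22) = -46*(-8)*(-22) = 368*(-22) = -8096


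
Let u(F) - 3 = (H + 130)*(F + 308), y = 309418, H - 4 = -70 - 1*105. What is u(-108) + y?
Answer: 301221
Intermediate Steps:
H = -171 (H = 4 + (-70 - 1*105) = 4 + (-70 - 105) = 4 - 175 = -171)
u(F) = -12625 - 41*F (u(F) = 3 + (-171 + 130)*(F + 308) = 3 - 41*(308 + F) = 3 + (-12628 - 41*F) = -12625 - 41*F)
u(-108) + y = (-12625 - 41*(-108)) + 309418 = (-12625 + 4428) + 309418 = -8197 + 309418 = 301221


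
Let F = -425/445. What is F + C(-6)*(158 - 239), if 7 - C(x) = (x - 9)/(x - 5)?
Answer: -447893/979 ≈ -457.50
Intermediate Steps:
F = -85/89 (F = -425*1/445 = -85/89 ≈ -0.95506)
C(x) = 7 - (-9 + x)/(-5 + x) (C(x) = 7 - (x - 9)/(x - 5) = 7 - (-9 + x)/(-5 + x))
F + C(-6)*(158 - 239) = -85/89 + (2*(-13 + 3*(-6))/(-5 - 6))*(158 - 239) = -85/89 + (2*(-13 - 18)/(-11))*(-81) = -85/89 + (2*(-1/11)*(-31))*(-81) = -85/89 + (62/11)*(-81) = -85/89 - 5022/11 = -447893/979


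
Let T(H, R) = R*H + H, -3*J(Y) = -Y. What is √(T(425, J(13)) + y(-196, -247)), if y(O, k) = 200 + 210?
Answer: √24090/3 ≈ 51.737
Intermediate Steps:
J(Y) = Y/3 (J(Y) = -(-1)*Y/3 = Y/3)
T(H, R) = H + H*R (T(H, R) = H*R + H = H + H*R)
y(O, k) = 410
√(T(425, J(13)) + y(-196, -247)) = √(425*(1 + (⅓)*13) + 410) = √(425*(1 + 13/3) + 410) = √(425*(16/3) + 410) = √(6800/3 + 410) = √(8030/3) = √24090/3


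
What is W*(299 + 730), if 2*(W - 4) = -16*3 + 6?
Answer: -17493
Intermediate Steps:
W = -17 (W = 4 + (-16*3 + 6)/2 = 4 + (-48 + 6)/2 = 4 + (½)*(-42) = 4 - 21 = -17)
W*(299 + 730) = -17*(299 + 730) = -17*1029 = -17493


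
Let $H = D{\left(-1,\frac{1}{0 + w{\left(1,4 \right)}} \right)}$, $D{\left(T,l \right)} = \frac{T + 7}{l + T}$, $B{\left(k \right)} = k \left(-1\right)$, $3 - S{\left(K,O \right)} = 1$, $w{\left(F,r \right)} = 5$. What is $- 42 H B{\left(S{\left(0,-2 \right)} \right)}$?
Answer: $-630$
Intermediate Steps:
$S{\left(K,O \right)} = 2$ ($S{\left(K,O \right)} = 3 - 1 = 2$)
$B{\left(k \right)} = - k$
$D{\left(T,l \right)} = \frac{7 + T}{T + l}$
$H = - \frac{15}{2}$ ($H = \frac{7 - 1}{-1 + \frac{1}{0 + 5}} = \frac{1}{-1 + \frac{1}{5}} \cdot 6 = \frac{1}{- \frac{4}{5}} \cdot 6 = \left(- \frac{5}{4}\right) 6 = - \frac{15}{2} \approx -7.5$)
$- 42 H B{\left(S{\left(0,-2 \right)} \right)} = \left(-42\right) \left(- \frac{15}{2}\right) \left(\left(-1\right) 2\right) = 315 \left(-2\right) = -630$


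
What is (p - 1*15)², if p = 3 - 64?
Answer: 5776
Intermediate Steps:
p = -61
(p - 1*15)² = (-61 - 1*15)² = (-61 - 15)² = (-76)² = 5776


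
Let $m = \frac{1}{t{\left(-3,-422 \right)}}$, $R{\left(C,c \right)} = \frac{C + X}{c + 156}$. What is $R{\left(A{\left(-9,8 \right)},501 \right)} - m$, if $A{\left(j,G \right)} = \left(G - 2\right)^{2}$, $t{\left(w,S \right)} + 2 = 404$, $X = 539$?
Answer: $\frac{76831}{88038} \approx 0.8727$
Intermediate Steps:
$t{\left(w,S \right)} = 402$ ($t{\left(w,S \right)} = -2 + 404 = 402$)
$A{\left(j,G \right)} = \left(-2 + G\right)^{2}$
$R{\left(C,c \right)} = \frac{539 + C}{156 + c}$ ($R{\left(C,c \right)} = \frac{C + 539}{c + 156} = \frac{539 + C}{156 + c}$)
$m = \frac{1}{402} \approx 0.0024876$
$R{\left(A{\left(-9,8 \right)},501 \right)} - m = \frac{539 + \left(-2 + 8\right)^{2}}{156 + 501} - \frac{1}{402} = \frac{539 + 6^{2}}{657} - \frac{1}{402} = \frac{539 + 36}{657} - \frac{1}{402} = \frac{1}{657} \cdot 575 - \frac{1}{402} = \frac{575}{657} - \frac{1}{402} = \frac{76831}{88038}$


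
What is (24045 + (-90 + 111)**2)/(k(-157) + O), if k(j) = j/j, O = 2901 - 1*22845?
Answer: -318/259 ≈ -1.2278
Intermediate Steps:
O = -19944 (O = 2901 - 22845 = -19944)
k(j) = 1
(24045 + (-90 + 111)**2)/(k(-157) + O) = (24045 + (-90 + 111)**2)/(1 - 19944) = (24045 + 21**2)/(-19943) = (24045 + 441)*(-1/19943) = 24486*(-1/19943) = -318/259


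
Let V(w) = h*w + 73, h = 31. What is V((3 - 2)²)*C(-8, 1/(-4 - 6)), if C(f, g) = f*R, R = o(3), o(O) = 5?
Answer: -4160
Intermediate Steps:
R = 5
C(f, g) = 5*f (C(f, g) = f*5 = 5*f)
V(w) = 73 + 31*w (V(w) = 31*w + 73 = 73 + 31*w)
V((3 - 2)²)*C(-8, 1/(-4 - 6)) = (73 + 31*(3 - 2)²)*(5*(-8)) = (73 + 31*1²)*(-40) = (73 + 31*1)*(-40) = (73 + 31)*(-40) = 104*(-40) = -4160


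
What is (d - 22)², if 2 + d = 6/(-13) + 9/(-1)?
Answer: 189225/169 ≈ 1119.7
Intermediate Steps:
d = -149/13 (d = -2 + (6/(-13) + 9/(-1)) = -2 + (6*(-1/13) + 9*(-1)) = -2 + (-6/13 - 9) = -2 - 123/13 = -149/13 ≈ -11.462)
(d - 22)² = (-149/13 - 22)² = (-435/13)² = 189225/169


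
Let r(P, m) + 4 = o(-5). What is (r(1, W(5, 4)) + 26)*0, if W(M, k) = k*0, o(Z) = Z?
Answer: 0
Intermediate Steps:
W(M, k) = 0
r(P, m) = -9 (r(P, m) = -4 - 5 = -9)
(r(1, W(5, 4)) + 26)*0 = (-9 + 26)*0 = 17*0 = 0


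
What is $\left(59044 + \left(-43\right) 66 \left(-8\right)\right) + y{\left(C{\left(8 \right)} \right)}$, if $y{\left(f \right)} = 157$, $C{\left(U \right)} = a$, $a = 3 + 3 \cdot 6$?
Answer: $81905$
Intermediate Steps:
$a = 21$ ($a = 3 + 18 = 21$)
$C{\left(U \right)} = 21$
$\left(59044 + \left(-43\right) 66 \left(-8\right)\right) + y{\left(C{\left(8 \right)} \right)} = \left(59044 + \left(-43\right) 66 \left(-8\right)\right) + 157 = \left(59044 - -22704\right) + 157 = \left(59044 + 22704\right) + 157 = 81748 + 157 = 81905$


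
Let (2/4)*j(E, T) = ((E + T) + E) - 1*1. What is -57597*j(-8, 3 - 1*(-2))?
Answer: 1382328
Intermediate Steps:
j(E, T) = -2 + 2*T + 4*E (j(E, T) = 2*(((E + T) + E) - 1*1) = 2*((T + 2*E) - 1) = 2*(-1 + T + 2*E) = -2 + 2*T + 4*E)
-57597*j(-8, 3 - 1*(-2)) = -57597*(-2 + 2*(3 - 1*(-2)) + 4*(-8)) = -57597*(-2 + 2*(3 + 2) - 32) = -57597*(-2 + 2*5 - 32) = -57597*(-2 + 10 - 32) = -57597*(-24) = 1382328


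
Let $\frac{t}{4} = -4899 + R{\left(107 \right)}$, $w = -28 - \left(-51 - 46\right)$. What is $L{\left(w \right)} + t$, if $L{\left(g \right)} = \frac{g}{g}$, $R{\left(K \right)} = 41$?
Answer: $-19431$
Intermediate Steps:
$w = 69$ ($w = -28 - \left(-51 - 46\right) = -28 - -97 = -28 + 97 = 69$)
$t = -19432$ ($t = 4 \left(-4899 + 41\right) = 4 \left(-4858\right) = -19432$)
$L{\left(g \right)} = 1$
$L{\left(w \right)} + t = 1 - 19432 = -19431$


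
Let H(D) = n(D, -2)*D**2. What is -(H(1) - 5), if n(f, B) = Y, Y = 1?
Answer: 4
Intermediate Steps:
n(f, B) = 1
H(D) = D**2 (H(D) = 1*D**2 = D**2)
-(H(1) - 5) = -(1**2 - 5) = -(1 - 5) = -1*(-4) = 4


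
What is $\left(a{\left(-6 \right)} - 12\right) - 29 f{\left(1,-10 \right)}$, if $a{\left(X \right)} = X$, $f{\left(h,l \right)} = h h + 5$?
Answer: $-192$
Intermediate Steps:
$f{\left(h,l \right)} = 5 + h^{2}$ ($f{\left(h,l \right)} = h^{2} + 5 = 5 + h^{2}$)
$\left(a{\left(-6 \right)} - 12\right) - 29 f{\left(1,-10 \right)} = \left(-6 - 12\right) - 29 \left(5 + 1^{2}\right) = -18 - 29 \left(5 + 1\right) = -18 - 174 = -192$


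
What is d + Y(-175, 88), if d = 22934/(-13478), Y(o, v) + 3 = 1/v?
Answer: -2781453/593032 ≈ -4.6902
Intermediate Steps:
Y(o, v) = -3 + 1/v
d = -11467/6739 (d = 22934*(-1/13478) = -11467/6739 ≈ -1.7016)
d + Y(-175, 88) = -11467/6739 + (-3 + 1/88) = -11467/6739 - 263/88 = -2781453/593032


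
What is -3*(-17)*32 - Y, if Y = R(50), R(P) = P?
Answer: 1582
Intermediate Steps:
Y = 50
-3*(-17)*32 - Y = -3*(-17)*32 - 1*50 = 51*32 - 50 = 1632 - 50 = 1582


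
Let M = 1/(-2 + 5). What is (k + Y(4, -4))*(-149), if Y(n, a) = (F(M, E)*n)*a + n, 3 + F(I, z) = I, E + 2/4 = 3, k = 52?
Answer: -44104/3 ≈ -14701.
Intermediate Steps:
E = 5/2 (E = -½ + 3 = 5/2 ≈ 2.5000)
M = ⅓ (M = 1/3 = ⅓ ≈ 0.33333)
F(I, z) = -3 + I
Y(n, a) = n - 8*a*n/3 (Y(n, a) = ((-3 + ⅓)*n)*a + n = (-8*n/3)*a + n = -8*a*n/3 + n = n - 8*a*n/3)
(k + Y(4, -4))*(-149) = (52 + (⅓)*4*(3 - 8*(-4)))*(-149) = (52 + (⅓)*4*(3 + 32))*(-149) = (52 + (⅓)*4*35)*(-149) = (52 + 140/3)*(-149) = (296/3)*(-149) = -44104/3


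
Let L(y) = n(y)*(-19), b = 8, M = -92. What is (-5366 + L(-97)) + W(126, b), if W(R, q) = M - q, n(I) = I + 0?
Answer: -3623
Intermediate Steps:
n(I) = I
W(R, q) = -92 - q
L(y) = -19*y (L(y) = y*(-19) = -19*y)
(-5366 + L(-97)) + W(126, b) = (-5366 - 19*(-97)) + (-92 - 1*8) = (-5366 + 1843) + (-92 - 8) = -3523 - 100 = -3623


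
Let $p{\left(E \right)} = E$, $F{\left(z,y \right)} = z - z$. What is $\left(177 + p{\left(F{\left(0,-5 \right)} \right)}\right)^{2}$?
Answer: $31329$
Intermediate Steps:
$F{\left(z,y \right)} = 0$
$\left(177 + p{\left(F{\left(0,-5 \right)} \right)}\right)^{2} = \left(177 + 0\right)^{2} = 177^{2} = 31329$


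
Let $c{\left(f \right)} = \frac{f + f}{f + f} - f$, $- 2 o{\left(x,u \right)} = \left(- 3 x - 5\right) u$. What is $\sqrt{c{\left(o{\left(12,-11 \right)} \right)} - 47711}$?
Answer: $\frac{i \sqrt{189938}}{2} \approx 217.91 i$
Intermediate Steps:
$o{\left(x,u \right)} = - \frac{u \left(-5 - 3 x\right)}{2}$ ($o{\left(x,u \right)} = - \frac{\left(- 3 x - 5\right) u}{2} = - \frac{\left(-5 - 3 x\right) u}{2} = - \frac{u \left(-5 - 3 x\right)}{2}$)
$c{\left(f \right)} = 1 - f$ ($c{\left(f \right)} = \frac{2 f}{2 f} - f = 2 f \frac{1}{2 f} - f = 1 - f$)
$\sqrt{c{\left(o{\left(12,-11 \right)} \right)} - 47711} = \sqrt{\left(1 - \frac{1}{2} \left(-11\right) \left(5 + 3 \cdot 12\right)\right) - 47711} = \sqrt{\left(1 - \frac{1}{2} \left(-11\right) \left(5 + 36\right)\right) - 47711} = \sqrt{\left(1 - \frac{1}{2} \left(-11\right) 41\right) - 47711} = \sqrt{\left(1 - - \frac{451}{2}\right) - 47711} = \sqrt{\left(1 + \frac{451}{2}\right) - 47711} = \sqrt{\frac{453}{2} - 47711} = \sqrt{- \frac{94969}{2}} = \frac{i \sqrt{189938}}{2}$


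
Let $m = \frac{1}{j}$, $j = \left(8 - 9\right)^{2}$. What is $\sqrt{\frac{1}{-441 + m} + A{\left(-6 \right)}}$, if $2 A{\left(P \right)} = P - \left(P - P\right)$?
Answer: $\frac{i \sqrt{145310}}{220} \approx 1.7327 i$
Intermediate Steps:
$j = 1$ ($j = \left(-1\right)^{2} = 1$)
$A{\left(P \right)} = \frac{P}{2}$ ($A{\left(P \right)} = \frac{P - \left(P - P\right)}{2} = \frac{P - 0}{2} = \frac{P + 0}{2} = \frac{P}{2}$)
$m = 1$ ($m = 1^{-1} = 1$)
$\sqrt{\frac{1}{-441 + m} + A{\left(-6 \right)}} = \sqrt{\frac{1}{-441 + 1} + \frac{1}{2} \left(-6\right)} = \sqrt{\frac{1}{-440} - 3} = \sqrt{- \frac{1}{440} - 3} = \sqrt{- \frac{1321}{440}} = \frac{i \sqrt{145310}}{220}$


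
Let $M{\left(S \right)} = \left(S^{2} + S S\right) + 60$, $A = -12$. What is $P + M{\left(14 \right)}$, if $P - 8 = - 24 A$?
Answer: $748$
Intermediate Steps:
$P = 296$ ($P = 8 - -288 = 8 + 288 = 296$)
$M{\left(S \right)} = 60 + 2 S^{2}$ ($M{\left(S \right)} = \left(S^{2} + S^{2}\right) + 60 = 2 S^{2} + 60 = 60 + 2 S^{2}$)
$P + M{\left(14 \right)} = 296 + \left(60 + 2 \cdot 14^{2}\right) = 296 + \left(60 + 2 \cdot 196\right) = 296 + \left(60 + 392\right) = 296 + 452 = 748$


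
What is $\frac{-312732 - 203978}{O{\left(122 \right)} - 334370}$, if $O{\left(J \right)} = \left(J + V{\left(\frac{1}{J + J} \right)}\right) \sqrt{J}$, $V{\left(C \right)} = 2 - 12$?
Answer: $\frac{43193080675}{27950441633} + \frac{14467880 \sqrt{122}}{27950441633} \approx 1.5511$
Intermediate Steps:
$V{\left(C \right)} = -10$ ($V{\left(C \right)} = 2 - 12 = -10$)
$O{\left(J \right)} = \sqrt{J} \left(-10 + J\right)$ ($O{\left(J \right)} = \left(J - 10\right) \sqrt{J} = \left(-10 + J\right) \sqrt{J} = \sqrt{J} \left(-10 + J\right)$)
$\frac{-312732 - 203978}{O{\left(122 \right)} - 334370} = \frac{-312732 - 203978}{\sqrt{122} \left(-10 + 122\right) - 334370} = - \frac{516710}{\sqrt{122} \cdot 112 - 334370} = - \frac{516710}{112 \sqrt{122} - 334370} = - \frac{516710}{-334370 + 112 \sqrt{122}}$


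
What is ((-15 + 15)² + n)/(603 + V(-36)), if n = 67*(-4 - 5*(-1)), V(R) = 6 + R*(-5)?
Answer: 67/789 ≈ 0.084918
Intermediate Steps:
V(R) = 6 - 5*R
n = 67 (n = 67*(-4 + 5) = 67*1 = 67)
((-15 + 15)² + n)/(603 + V(-36)) = ((-15 + 15)² + 67)/(603 + (6 - 5*(-36))) = (0² + 67)/(603 + (6 + 180)) = (0 + 67)/(603 + 186) = 67/789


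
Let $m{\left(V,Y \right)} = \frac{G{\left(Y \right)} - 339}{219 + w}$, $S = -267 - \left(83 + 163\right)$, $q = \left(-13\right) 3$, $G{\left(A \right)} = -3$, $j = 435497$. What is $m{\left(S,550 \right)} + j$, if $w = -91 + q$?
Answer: $\frac{38758891}{89} \approx 4.3549 \cdot 10^{5}$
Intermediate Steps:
$q = -39$
$w = -130$ ($w = -91 - 39 = -130$)
$S = -513$ ($S = -267 - 246 = -513$)
$m{\left(V,Y \right)} = - \frac{342}{89}$ ($m{\left(V,Y \right)} = \frac{-3 - 339}{219 - 130} = - \frac{342}{89}$)
$m{\left(S,550 \right)} + j = - \frac{342}{89} + 435497 = \frac{38758891}{89}$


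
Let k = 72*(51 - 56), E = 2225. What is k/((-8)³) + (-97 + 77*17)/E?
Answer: 177693/142400 ≈ 1.2478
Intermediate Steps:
k = -360 (k = 72*(-5) = -360)
k/((-8)³) + (-97 + 77*17)/E = -360/((-8)³) + (-97 + 77*17)/2225 = -360/(-512) + (-97 + 1309)*(1/2225) = -360*(-1/512) + 1212*(1/2225) = 45/64 + 1212/2225 = 177693/142400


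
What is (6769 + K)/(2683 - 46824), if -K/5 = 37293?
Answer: 179696/44141 ≈ 4.0710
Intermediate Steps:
K = -186465 (K = -5*37293 = -186465)
(6769 + K)/(2683 - 46824) = (6769 - 186465)/(2683 - 46824) = -179696/(-44141) = -179696*(-1/44141) = 179696/44141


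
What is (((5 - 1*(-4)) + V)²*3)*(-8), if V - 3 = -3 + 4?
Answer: -4056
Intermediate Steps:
V = 4 (V = 3 + (-3 + 4) = 3 + 1 = 4)
(((5 - 1*(-4)) + V)²*3)*(-8) = (((5 - 1*(-4)) + 4)²*3)*(-8) = (((5 + 4) + 4)²*3)*(-8) = ((9 + 4)²*3)*(-8) = (13²*3)*(-8) = (169*3)*(-8) = 507*(-8) = -4056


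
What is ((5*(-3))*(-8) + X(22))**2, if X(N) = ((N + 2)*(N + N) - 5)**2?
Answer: 1220408487841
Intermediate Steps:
X(N) = (-5 + 2*N*(2 + N))**2 (X(N) = ((2 + N)*(2*N) - 5)**2 = (2*N*(2 + N) - 5)**2 = (-5 + 2*N*(2 + N))**2)
((5*(-3))*(-8) + X(22))**2 = ((5*(-3))*(-8) + (-5 + 2*22**2 + 4*22)**2)**2 = (-15*(-8) + (-5 + 2*484 + 88)**2)**2 = (120 + (-5 + 968 + 88)**2)**2 = (120 + 1051**2)**2 = (120 + 1104601)**2 = 1104721**2 = 1220408487841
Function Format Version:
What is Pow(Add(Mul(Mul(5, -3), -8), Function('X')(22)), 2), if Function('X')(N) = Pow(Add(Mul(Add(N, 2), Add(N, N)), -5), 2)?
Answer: 1220408487841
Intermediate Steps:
Function('X')(N) = Pow(Add(-5, Mul(2, N, Add(2, N))), 2) (Function('X')(N) = Pow(Add(Mul(Add(2, N), Mul(2, N)), -5), 2) = Pow(Add(Mul(2, N, Add(2, N)), -5), 2) = Pow(Add(-5, Mul(2, N, Add(2, N))), 2))
Pow(Add(Mul(Mul(5, -3), -8), Function('X')(22)), 2) = Pow(Add(Mul(Mul(5, -3), -8), Pow(Add(-5, Mul(2, Pow(22, 2)), Mul(4, 22)), 2)), 2) = Pow(Add(Mul(-15, -8), Pow(Add(-5, Mul(2, 484), 88), 2)), 2) = Pow(Add(120, Pow(Add(-5, 968, 88), 2)), 2) = Pow(Add(120, Pow(1051, 2)), 2) = Pow(Add(120, 1104601), 2) = Pow(1104721, 2) = 1220408487841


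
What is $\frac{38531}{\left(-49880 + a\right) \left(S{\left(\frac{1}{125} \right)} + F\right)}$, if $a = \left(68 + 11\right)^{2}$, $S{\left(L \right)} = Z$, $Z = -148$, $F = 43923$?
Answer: $- \frac{38531}{1910297225} \approx -2.017 \cdot 10^{-5}$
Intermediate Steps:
$S{\left(L \right)} = -148$
$a = 6241$ ($a = 79^{2} = 6241$)
$\frac{38531}{\left(-49880 + a\right) \left(S{\left(\frac{1}{125} \right)} + F\right)} = \frac{38531}{\left(-49880 + 6241\right) \left(-148 + 43923\right)} = \frac{38531}{\left(-43639\right) 43775} = \frac{38531}{-1910297225} = 38531 \left(- \frac{1}{1910297225}\right) = - \frac{38531}{1910297225}$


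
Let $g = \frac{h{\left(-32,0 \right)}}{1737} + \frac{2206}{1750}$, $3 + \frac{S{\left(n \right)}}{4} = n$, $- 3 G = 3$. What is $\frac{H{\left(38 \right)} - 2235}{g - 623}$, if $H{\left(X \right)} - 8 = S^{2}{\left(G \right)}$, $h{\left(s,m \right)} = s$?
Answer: $\frac{2995673625}{944994214} \approx 3.17$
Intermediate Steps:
$G = -1$ ($G = \left(- \frac{1}{3}\right) 3 = -1$)
$S{\left(n \right)} = -12 + 4 n$
$g = \frac{1887911}{1519875}$ ($g = - \frac{32}{1737} + \frac{2206}{1750} = \left(-32\right) \frac{1}{1737} + 2206 \cdot \frac{1}{1750} = - \frac{32}{1737} + \frac{1103}{875} = \frac{1887911}{1519875} \approx 1.2421$)
$H{\left(X \right)} = 264$ ($H{\left(X \right)} = 8 + \left(-12 + 4 \left(-1\right)\right)^{2} = 8 + \left(-12 - 4\right)^{2} = 8 + \left(-16\right)^{2} = 8 + 256 = 264$)
$\frac{H{\left(38 \right)} - 2235}{g - 623} = \frac{264 - 2235}{\frac{1887911}{1519875} - 623} = - \frac{1971}{- \frac{944994214}{1519875}} = \left(-1971\right) \left(- \frac{1519875}{944994214}\right) = \frac{2995673625}{944994214}$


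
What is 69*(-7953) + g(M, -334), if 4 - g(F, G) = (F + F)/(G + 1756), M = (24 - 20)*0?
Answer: -548753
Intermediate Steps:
M = 0 (M = 4*0 = 0)
g(F, G) = 4 - 2*F/(1756 + G) (g(F, G) = 4 - (F + F)/(G + 1756) = 4 - 2*F/(1756 + G))
69*(-7953) + g(M, -334) = 69*(-7953) + 2*(3512 - 1*0 + 2*(-334))/(1756 - 334) = -548757 + 2*(3512 + 0 - 668)/1422 = -548757 + 2*(1/1422)*2844 = -548757 + 4 = -548753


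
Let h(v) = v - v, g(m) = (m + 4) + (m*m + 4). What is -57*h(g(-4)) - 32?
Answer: -32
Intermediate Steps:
g(m) = 8 + m + m**2 (g(m) = (4 + m) + (m**2 + 4) = (4 + m) + (4 + m**2) = 8 + m + m**2)
h(v) = 0
-57*h(g(-4)) - 32 = -57*0 - 32 = 0 - 32 = -32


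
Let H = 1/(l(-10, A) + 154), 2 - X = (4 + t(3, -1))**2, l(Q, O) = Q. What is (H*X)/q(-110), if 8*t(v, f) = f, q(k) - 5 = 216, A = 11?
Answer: -49/119808 ≈ -0.00040899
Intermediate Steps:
q(k) = 221 (q(k) = 5 + 216 = 221)
t(v, f) = f/8
X = -833/64 (X = 2 - (4 + (1/8)*(-1))**2 = 2 - (4 - 1/8)**2 = 2 - (31/8)**2 = 2 - 1*961/64 = 2 - 961/64 = -833/64 ≈ -13.016)
H = 1/144 (H = 1/(-10 + 154) = 1/144 ≈ 0.0069444)
(H*X)/q(-110) = ((1/144)*(-833/64))/221 = -833/9216*1/221 = -49/119808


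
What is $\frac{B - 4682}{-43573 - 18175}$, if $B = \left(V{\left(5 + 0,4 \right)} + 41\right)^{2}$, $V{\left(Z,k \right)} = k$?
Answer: $\frac{2657}{61748} \approx 0.04303$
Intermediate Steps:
$B = 2025$ ($B = \left(4 + 41\right)^{2} = 45^{2} = 2025$)
$\frac{B - 4682}{-43573 - 18175} = \frac{2025 - 4682}{-43573 - 18175} = - \frac{2657}{-61748} = \left(-2657\right) \left(- \frac{1}{61748}\right) = \frac{2657}{61748}$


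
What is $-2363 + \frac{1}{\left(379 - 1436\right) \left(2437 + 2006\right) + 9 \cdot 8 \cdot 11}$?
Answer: $- \frac{11095369618}{4695459} \approx -2363.0$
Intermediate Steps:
$-2363 + \frac{1}{\left(379 - 1436\right) \left(2437 + 2006\right) + 9 \cdot 8 \cdot 11} = -2363 + \frac{1}{\left(-1057\right) 4443 + 72 \cdot 11} = -2363 + \frac{1}{-4696251 + 792} = -2363 + \frac{1}{-4695459} = -2363 - \frac{1}{4695459} = - \frac{11095369618}{4695459}$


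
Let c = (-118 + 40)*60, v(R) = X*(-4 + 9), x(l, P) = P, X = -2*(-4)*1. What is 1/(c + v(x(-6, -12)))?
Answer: -1/4640 ≈ -0.00021552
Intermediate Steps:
X = 8 (X = 8*1 = 8)
v(R) = 40 (v(R) = 8*(-4 + 9) = 8*5 = 40)
c = -4680 (c = -78*60 = -4680)
1/(c + v(x(-6, -12))) = 1/(-4680 + 40) = 1/(-4640) = -1/4640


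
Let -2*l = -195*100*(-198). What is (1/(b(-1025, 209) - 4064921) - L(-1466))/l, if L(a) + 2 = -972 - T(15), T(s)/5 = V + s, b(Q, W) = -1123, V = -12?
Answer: -804263503/1569899588400 ≈ -0.00051230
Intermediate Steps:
T(s) = -60 + 5*s (T(s) = 5*(-12 + s) = -60 + 5*s)
l = -1930500 (l = -(-195*100)*(-198)/2 = -(-9750)*(-198) = -½*3861000 = -1930500)
L(a) = -989 (L(a) = -2 + (-972 - (-60 + 5*15)) = -2 + (-972 - (-60 + 75)) = -2 + (-972 - 1*15) = -2 + (-972 - 15) = -2 - 987 = -989)
(1/(b(-1025, 209) - 4064921) - L(-1466))/l = (1/(-1123 - 4064921) - 1*(-989))/(-1930500) = (1/(-4066044) + 989)*(-1/1930500) = (-1/4066044 + 989)*(-1/1930500) = (4021317515/4066044)*(-1/1930500) = -804263503/1569899588400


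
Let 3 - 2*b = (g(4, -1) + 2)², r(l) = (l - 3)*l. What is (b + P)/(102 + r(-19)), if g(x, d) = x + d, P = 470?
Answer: 459/520 ≈ 0.88269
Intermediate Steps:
r(l) = l*(-3 + l) (r(l) = (-3 + l)*l = l*(-3 + l))
g(x, d) = d + x
b = -11 (b = 3/2 - ((-1 + 4) + 2)²/2 = 3/2 - (3 + 2)²/2 = 3/2 - ½*5² = 3/2 - ½*25 = 3/2 - 25/2 = -11)
(b + P)/(102 + r(-19)) = (-11 + 470)/(102 - 19*(-3 - 19)) = 459/(102 - 19*(-22)) = 459/(102 + 418) = 459/520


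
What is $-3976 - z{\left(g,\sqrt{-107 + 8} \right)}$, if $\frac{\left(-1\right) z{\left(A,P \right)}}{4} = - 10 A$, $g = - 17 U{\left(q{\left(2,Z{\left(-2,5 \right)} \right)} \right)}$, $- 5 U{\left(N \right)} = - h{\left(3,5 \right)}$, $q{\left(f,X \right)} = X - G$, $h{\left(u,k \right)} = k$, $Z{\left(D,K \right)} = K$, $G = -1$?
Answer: $-3296$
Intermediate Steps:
$q{\left(f,X \right)} = 1 + X$ ($q{\left(f,X \right)} = X - -1 = X + 1 = 1 + X$)
$U{\left(N \right)} = 1$ ($U{\left(N \right)} = - \frac{\left(-1\right) 5}{5} = \left(- \frac{1}{5}\right) \left(-5\right) = 1$)
$g = -17$ ($g = \left(-17\right) 1 = -17$)
$z{\left(A,P \right)} = 40 A$ ($z{\left(A,P \right)} = - 4 \left(- 10 A\right) = 40 A$)
$-3976 - z{\left(g,\sqrt{-107 + 8} \right)} = -3976 - 40 \left(-17\right) = -3976 - -680 = -3976 + 680 = -3296$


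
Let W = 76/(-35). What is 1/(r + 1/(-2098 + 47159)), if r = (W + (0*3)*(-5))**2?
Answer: 55199725/260273561 ≈ 0.21208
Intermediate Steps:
W = -76/35 (W = 76*(-1/35) = -76/35 ≈ -2.1714)
r = 5776/1225 (r = (-76/35 + (0*3)*(-5))**2 = (-76/35 + 0*(-5))**2 = (-76/35 + 0)**2 = (-76/35)**2 = 5776/1225 ≈ 4.7151)
1/(r + 1/(-2098 + 47159)) = 1/(5776/1225 + 1/(-2098 + 47159)) = 1/(5776/1225 + 1/45061) = 1/(260273561/55199725) = 55199725/260273561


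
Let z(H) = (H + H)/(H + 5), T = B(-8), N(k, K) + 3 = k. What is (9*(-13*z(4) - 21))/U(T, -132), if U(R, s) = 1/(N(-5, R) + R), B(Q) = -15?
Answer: 6739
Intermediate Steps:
N(k, K) = -3 + k
T = -15
U(R, s) = 1/(-8 + R) (U(R, s) = 1/((-3 - 5) + R) = 1/(-8 + R))
z(H) = 2*H/(5 + H) (z(H) = (2*H)/(5 + H) = 2*H/(5 + H))
(9*(-13*z(4) - 21))/U(T, -132) = (9*(-26*4/(5 + 4) - 21))/(1/(-8 - 15)) = (9*(-26*4/9 - 21))/(1/(-23)) = (9*(-26*4/9 - 21))/(-1/23) = (9*(-13*8/9 - 21))*(-23) = (9*(-104/9 - 21))*(-23) = (9*(-293/9))*(-23) = -293*(-23) = 6739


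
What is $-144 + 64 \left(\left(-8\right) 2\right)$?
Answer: $-1168$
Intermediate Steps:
$-144 + 64 \left(\left(-8\right) 2\right) = -144 + 64 \left(-16\right) = -144 - 1024 = -1168$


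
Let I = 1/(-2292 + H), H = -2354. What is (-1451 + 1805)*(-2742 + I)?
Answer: -2254861941/2323 ≈ -9.7067e+5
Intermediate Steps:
I = -1/4646 (I = 1/(-2292 - 2354) = 1/(-4646) = -1/4646 ≈ -0.00021524)
(-1451 + 1805)*(-2742 + I) = (-1451 + 1805)*(-2742 - 1/4646) = 354*(-12739333/4646) = -2254861941/2323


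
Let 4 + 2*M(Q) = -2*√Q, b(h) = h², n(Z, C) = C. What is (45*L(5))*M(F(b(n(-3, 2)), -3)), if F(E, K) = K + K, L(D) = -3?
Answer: 270 + 135*I*√6 ≈ 270.0 + 330.68*I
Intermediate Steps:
F(E, K) = 2*K
M(Q) = -2 - √Q (M(Q) = -2 + (-2*√Q)/2 = -2 - √Q)
(45*L(5))*M(F(b(n(-3, 2)), -3)) = (45*(-3))*(-2 - √(2*(-3))) = -135*(-2 - √(-6)) = -135*(-2 - I*√6) = 270 + 135*I*√6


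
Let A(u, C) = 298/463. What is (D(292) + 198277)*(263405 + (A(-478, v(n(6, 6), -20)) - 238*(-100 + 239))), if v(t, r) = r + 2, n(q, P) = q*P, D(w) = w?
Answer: 21175367778943/463 ≈ 4.5735e+10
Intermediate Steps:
n(q, P) = P*q
v(t, r) = 2 + r
A(u, C) = 298/463 (A(u, C) = 298*(1/463) = 298/463)
(D(292) + 198277)*(263405 + (A(-478, v(n(6, 6), -20)) - 238*(-100 + 239))) = (292 + 198277)*(263405 + (298/463 - 238*(-100 + 239))) = 198569*(263405 + (298/463 - 238*139)) = 198569*(263405 + (298/463 - 1*33082)) = 198569*(263405 + (298/463 - 33082)) = 198569*(263405 - 15316668/463) = 198569*(106639847/463) = 21175367778943/463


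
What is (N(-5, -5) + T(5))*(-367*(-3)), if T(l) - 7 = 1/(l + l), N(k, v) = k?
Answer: 23121/10 ≈ 2312.1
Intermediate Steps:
T(l) = 7 + 1/(2*l) (T(l) = 7 + 1/(l + l) = 7 + 1/(2*l))
(N(-5, -5) + T(5))*(-367*(-3)) = (-5 + (7 + (½)/5))*(-367*(-3)) = (-5 + (7 + (½)*(⅕)))*1101 = (-5 + (7 + ⅒))*1101 = (-5 + 71/10)*1101 = (21/10)*1101 = 23121/10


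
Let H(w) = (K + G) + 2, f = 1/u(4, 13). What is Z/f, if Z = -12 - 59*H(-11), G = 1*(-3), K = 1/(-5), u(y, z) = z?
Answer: 3822/5 ≈ 764.40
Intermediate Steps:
K = -⅕ ≈ -0.20000
G = -3
f = 1/13 ≈ 0.076923
H(w) = -6/5 (H(w) = (-⅕ - 3) + 2 = -16/5 + 2 = -6/5)
Z = 294/5 (Z = -12 - 59*(-6/5) = -12 + 354/5 = 294/5 ≈ 58.800)
Z/f = 294/(5*(1/13)) = (294/5)*13 = 3822/5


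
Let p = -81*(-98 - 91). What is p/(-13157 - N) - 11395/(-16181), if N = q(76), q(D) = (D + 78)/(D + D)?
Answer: -7431232049/16181145629 ≈ -0.45925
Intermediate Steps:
p = 15309 (p = -81*(-189) = 15309)
q(D) = (78 + D)/(2*D) (q(D) = (78 + D)/((2*D)) = (78 + D)*(1/(2*D)) = (78 + D)/(2*D))
N = 77/76 (N = (1/2)*(78 + 76)/76 = (1/2)*(1/76)*154 = 77/76 ≈ 1.0132)
p/(-13157 - N) - 11395/(-16181) = 15309/(-13157 - 1*77/76) - 11395/(-16181) = 15309/(-13157 - 77/76) - 11395*(-1/16181) = 15309/(-1000009/76) + 11395/16181 = 15309*(-76/1000009) + 11395/16181 = -1163484/1000009 + 11395/16181 = -7431232049/16181145629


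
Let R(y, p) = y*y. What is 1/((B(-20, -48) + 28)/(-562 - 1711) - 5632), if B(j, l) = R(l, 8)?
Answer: -2273/12803868 ≈ -0.00017752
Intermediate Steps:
R(y, p) = y²
B(j, l) = l²
1/((B(-20, -48) + 28)/(-562 - 1711) - 5632) = 1/(((-48)² + 28)/(-562 - 1711) - 5632) = 1/((2304 + 28)/(-2273) - 5632) = 1/(2332*(-1/2273) - 5632) = 1/(-2332/2273 - 5632) = 1/(-12803868/2273) = -2273/12803868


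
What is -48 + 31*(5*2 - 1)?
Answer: 231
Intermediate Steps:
-48 + 31*(5*2 - 1) = -48 + 31*(10 - 1) = -48 + 31*9 = -48 + 279 = 231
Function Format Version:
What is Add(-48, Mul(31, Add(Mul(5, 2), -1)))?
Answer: 231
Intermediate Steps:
Add(-48, Mul(31, Add(Mul(5, 2), -1))) = Add(-48, Mul(31, Add(10, -1))) = Add(-48, Mul(31, 9)) = Add(-48, 279) = 231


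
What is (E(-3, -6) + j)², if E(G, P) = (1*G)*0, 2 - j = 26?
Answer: 576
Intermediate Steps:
j = -24 (j = 2 - 1*26 = 2 - 26 = -24)
E(G, P) = 0 (E(G, P) = G*0 = 0)
(E(-3, -6) + j)² = (0 - 24)² = (-24)² = 576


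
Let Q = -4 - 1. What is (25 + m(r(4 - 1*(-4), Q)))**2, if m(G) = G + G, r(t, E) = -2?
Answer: 441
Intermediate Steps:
Q = -5
m(G) = 2*G
(25 + m(r(4 - 1*(-4), Q)))**2 = (25 + 2*(-2))**2 = (25 - 4)**2 = 21**2 = 441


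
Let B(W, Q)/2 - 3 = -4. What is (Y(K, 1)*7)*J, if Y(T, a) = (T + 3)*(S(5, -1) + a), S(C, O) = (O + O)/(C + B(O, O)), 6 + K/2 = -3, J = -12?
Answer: 420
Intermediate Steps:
B(W, Q) = -2 (B(W, Q) = 6 + 2*(-4) = 6 - 8 = -2)
K = -18 (K = -12 + 2*(-3) = -12 - 6 = -18)
S(C, O) = 2*O/(-2 + C) (S(C, O) = (O + O)/(C - 2) = (2*O)/(-2 + C) = 2*O/(-2 + C))
Y(T, a) = (3 + T)*(-⅔ + a) (Y(T, a) = (T + 3)*(2*(-1)/(-2 + 5) + a) = (3 + T)*(2*(-1)/3 + a) = (3 + T)*(2*(-1)*(⅓) + a) = (3 + T)*(-⅔ + a))
(Y(K, 1)*7)*J = ((-2 + 3*1 - ⅔*(-18) - 18*1)*7)*(-12) = ((-2 + 3 + 12 - 18)*7)*(-12) = -5*7*(-12) = -35*(-12) = 420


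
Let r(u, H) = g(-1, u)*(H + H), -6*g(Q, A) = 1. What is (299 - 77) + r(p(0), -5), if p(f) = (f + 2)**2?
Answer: 671/3 ≈ 223.67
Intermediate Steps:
p(f) = (2 + f)**2
g(Q, A) = -1/6 (g(Q, A) = -1/6*1 = -1/6)
r(u, H) = -H/3 (r(u, H) = -(H + H)/6 = -H/3)
(299 - 77) + r(p(0), -5) = (299 - 77) - 1/3*(-5) = 222 + 5/3 = 671/3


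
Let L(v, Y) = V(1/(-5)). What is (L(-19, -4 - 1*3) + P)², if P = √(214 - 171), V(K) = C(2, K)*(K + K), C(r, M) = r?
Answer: 1091/25 - 8*√43/5 ≈ 33.148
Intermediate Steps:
V(K) = 4*K (V(K) = 2*(K + K) = 2*(2*K) = 4*K)
L(v, Y) = -⅘ (L(v, Y) = 4/(-5) = 4*(-⅕) = -⅘)
P = √43 ≈ 6.5574
(L(-19, -4 - 1*3) + P)² = (-⅘ + √43)²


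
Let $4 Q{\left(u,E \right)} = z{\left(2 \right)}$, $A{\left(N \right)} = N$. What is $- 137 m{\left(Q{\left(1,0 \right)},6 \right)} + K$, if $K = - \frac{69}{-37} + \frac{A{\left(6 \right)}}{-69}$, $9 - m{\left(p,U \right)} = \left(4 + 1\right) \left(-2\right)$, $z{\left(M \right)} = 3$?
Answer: $- \frac{2213640}{851} \approx -2601.2$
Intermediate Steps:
$Q{\left(u,E \right)} = \frac{3}{4}$ ($Q{\left(u,E \right)} = \frac{1}{4} \cdot 3 = \frac{3}{4}$)
$m{\left(p,U \right)} = 19$ ($m{\left(p,U \right)} = 9 - \left(4 + 1\right) \left(-2\right) = 9 - 5 \left(-2\right) = 9 - -10 = 9 + 10 = 19$)
$K = \frac{1513}{851}$ ($K = - \frac{69}{-37} + \frac{6}{-69} = \left(-69\right) \left(- \frac{1}{37}\right) + 6 \left(- \frac{1}{69}\right) = \frac{69}{37} - \frac{2}{23} = \frac{1513}{851} \approx 1.7779$)
$- 137 m{\left(Q{\left(1,0 \right)},6 \right)} + K = \left(-137\right) 19 + \frac{1513}{851} = -2603 + \frac{1513}{851} = - \frac{2213640}{851}$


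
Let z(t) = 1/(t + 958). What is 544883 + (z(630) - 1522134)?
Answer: -1551874587/1588 ≈ -9.7725e+5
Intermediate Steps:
z(t) = 1/(958 + t)
544883 + (z(630) - 1522134) = 544883 + (1/(958 + 630) - 1522134) = 544883 + (1/1588 - 1522134) = 544883 - 2417148791/1588 = -1551874587/1588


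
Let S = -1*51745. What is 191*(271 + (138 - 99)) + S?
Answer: 7465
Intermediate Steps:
S = -51745
191*(271 + (138 - 99)) + S = 191*(271 + (138 - 99)) - 51745 = 191*(271 + 39) - 51745 = 191*310 - 51745 = 59210 - 51745 = 7465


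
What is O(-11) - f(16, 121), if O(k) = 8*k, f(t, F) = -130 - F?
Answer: 163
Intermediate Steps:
O(-11) - f(16, 121) = 8*(-11) - (-130 - 1*121) = -88 - (-130 - 121) = -88 - 1*(-251) = -88 + 251 = 163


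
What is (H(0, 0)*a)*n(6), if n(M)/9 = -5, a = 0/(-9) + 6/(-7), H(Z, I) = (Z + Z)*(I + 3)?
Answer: 0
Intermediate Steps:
H(Z, I) = 2*Z*(3 + I) (H(Z, I) = (2*Z)*(3 + I) = 2*Z*(3 + I))
a = -6/7 (a = 0*(-⅑) + 6*(-⅐) = 0 - 6/7 = -6/7 ≈ -0.85714)
n(M) = -45 (n(M) = 9*(-5) = -45)
(H(0, 0)*a)*n(6) = ((2*0*(3 + 0))*(-6/7))*(-45) = ((2*0*3)*(-6/7))*(-45) = (0*(-6/7))*(-45) = 0*(-45) = 0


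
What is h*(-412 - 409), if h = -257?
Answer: 210997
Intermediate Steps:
h*(-412 - 409) = -257*(-412 - 409) = -257*(-821) = 210997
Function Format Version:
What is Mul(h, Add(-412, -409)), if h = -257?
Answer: 210997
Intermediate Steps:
Mul(h, Add(-412, -409)) = Mul(-257, Add(-412, -409)) = Mul(-257, -821) = 210997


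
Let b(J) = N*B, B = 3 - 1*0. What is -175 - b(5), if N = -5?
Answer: -160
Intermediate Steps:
B = 3 (B = 3 + 0 = 3)
b(J) = -15 (b(J) = -5*3 = -15)
-175 - b(5) = -175 - 1*(-15) = -175 + 15 = -160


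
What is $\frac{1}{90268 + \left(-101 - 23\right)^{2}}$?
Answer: $\frac{1}{105644} \approx 9.4658 \cdot 10^{-6}$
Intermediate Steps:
$\frac{1}{90268 + \left(-101 - 23\right)^{2}} = \frac{1}{90268 + \left(-124\right)^{2}} = \frac{1}{90268 + 15376} = \frac{1}{105644}$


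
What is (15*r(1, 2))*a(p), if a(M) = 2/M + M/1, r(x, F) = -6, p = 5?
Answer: -486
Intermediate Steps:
a(M) = M + 2/M (a(M) = 2/M + M*1 = 2/M + M = M + 2/M)
(15*r(1, 2))*a(p) = (15*(-6))*(5 + 2/5) = -90*(5 + 2*(1/5)) = -90*(5 + 2/5) = -90*27/5 = -486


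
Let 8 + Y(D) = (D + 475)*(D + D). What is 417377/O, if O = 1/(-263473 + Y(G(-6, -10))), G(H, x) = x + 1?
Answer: -113471867613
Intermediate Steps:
G(H, x) = 1 + x
Y(D) = -8 + 2*D*(475 + D) (Y(D) = -8 + (D + 475)*(D + D) = -8 + (475 + D)*(2*D) = -8 + 2*D*(475 + D))
O = -1/271869 (O = 1/(-263473 + (-8 + 2*(1 - 10)² + 950*(1 - 10))) = 1/(-263473 + (-8 + 2*(-9)² + 950*(-9))) = 1/(-263473 + (-8 + 2*81 - 8550)) = 1/(-263473 + (-8 + 162 - 8550)) = 1/(-263473 - 8396) = 1/(-271869) = -1/271869 ≈ -3.6782e-6)
417377/O = 417377/(-1/271869) = 417377*(-271869) = -113471867613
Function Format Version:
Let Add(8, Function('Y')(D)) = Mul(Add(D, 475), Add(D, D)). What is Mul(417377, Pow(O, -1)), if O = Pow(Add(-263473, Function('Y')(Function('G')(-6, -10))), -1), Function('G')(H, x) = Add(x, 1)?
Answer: -113471867613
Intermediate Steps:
Function('G')(H, x) = Add(1, x)
Function('Y')(D) = Add(-8, Mul(2, D, Add(475, D))) (Function('Y')(D) = Add(-8, Mul(Add(D, 475), Add(D, D))) = Add(-8, Mul(Add(475, D), Mul(2, D))) = Add(-8, Mul(2, D, Add(475, D))))
O = Rational(-1, 271869) (O = Pow(Add(-263473, Add(-8, Mul(2, Pow(Add(1, -10), 2)), Mul(950, Add(1, -10)))), -1) = Pow(Add(-263473, Add(-8, Mul(2, Pow(-9, 2)), Mul(950, -9))), -1) = Pow(Add(-263473, Add(-8, Mul(2, 81), -8550)), -1) = Pow(Add(-263473, Add(-8, 162, -8550)), -1) = Pow(Add(-263473, -8396), -1) = Pow(-271869, -1) = Rational(-1, 271869) ≈ -3.6782e-6)
Mul(417377, Pow(O, -1)) = Mul(417377, Pow(Rational(-1, 271869), -1)) = Mul(417377, -271869) = -113471867613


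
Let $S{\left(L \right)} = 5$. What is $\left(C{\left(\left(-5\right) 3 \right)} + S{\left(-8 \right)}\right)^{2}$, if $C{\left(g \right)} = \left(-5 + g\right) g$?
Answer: $93025$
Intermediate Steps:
$C{\left(g \right)} = g \left(-5 + g\right)$
$\left(C{\left(\left(-5\right) 3 \right)} + S{\left(-8 \right)}\right)^{2} = \left(\left(-5\right) 3 \left(-5 - 15\right) + 5\right)^{2} = \left(- 15 \left(-5 - 15\right) + 5\right)^{2} = \left(\left(-15\right) \left(-20\right) + 5\right)^{2} = \left(300 + 5\right)^{2} = 305^{2} = 93025$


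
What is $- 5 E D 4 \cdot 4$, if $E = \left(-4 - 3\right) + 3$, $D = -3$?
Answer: $-960$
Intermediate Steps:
$E = -4$ ($E = -7 + 3 = -4$)
$- 5 E D 4 \cdot 4 = \left(-5\right) \left(-4\right) \left(-3\right) 4 \cdot 4 = 20 \left(\left(-12\right) 4\right) = 20 \left(-48\right) = -960$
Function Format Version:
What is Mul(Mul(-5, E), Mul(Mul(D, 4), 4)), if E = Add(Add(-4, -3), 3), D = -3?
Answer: -960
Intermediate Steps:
E = -4 (E = Add(-7, 3) = -4)
Mul(Mul(-5, E), Mul(Mul(D, 4), 4)) = Mul(Mul(-5, -4), Mul(Mul(-3, 4), 4)) = Mul(20, Mul(-12, 4)) = Mul(20, -48) = -960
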